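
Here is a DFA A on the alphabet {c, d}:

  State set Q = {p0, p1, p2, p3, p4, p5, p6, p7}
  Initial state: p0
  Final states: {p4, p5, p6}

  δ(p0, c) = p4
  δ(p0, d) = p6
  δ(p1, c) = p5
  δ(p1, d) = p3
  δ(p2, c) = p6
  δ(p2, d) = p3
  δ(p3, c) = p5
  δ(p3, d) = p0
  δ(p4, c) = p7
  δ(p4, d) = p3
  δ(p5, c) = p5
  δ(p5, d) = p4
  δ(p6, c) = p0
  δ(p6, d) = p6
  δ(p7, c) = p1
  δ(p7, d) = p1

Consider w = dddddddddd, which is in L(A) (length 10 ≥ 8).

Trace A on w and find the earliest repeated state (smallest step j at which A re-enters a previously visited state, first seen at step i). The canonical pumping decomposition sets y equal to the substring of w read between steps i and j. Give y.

State sequence: p0 -d-> p6 -d-> p6 -d-> p6 -d-> p6 -d-> p6 -d-> p6 -d-> p6 -d-> p6 -d-> p6 -d-> p6
First repeat at step 2: p6 was already visited.

So i = 1, j = 2, giving x = w[0:1] = d, y = w[1:2] = d, z = w[2:10] = dddddddd.
Check: |xy| = 2 ≤ 8 and |y| = 1 ≥ 1. Reading y takes A from p6 back to p6, so every xyⁱz is accepted.
With |Q| = 8, pigeonhole forces a state repeat no later than step 8; the substring read between the first and second visits to that state can be pumped.

d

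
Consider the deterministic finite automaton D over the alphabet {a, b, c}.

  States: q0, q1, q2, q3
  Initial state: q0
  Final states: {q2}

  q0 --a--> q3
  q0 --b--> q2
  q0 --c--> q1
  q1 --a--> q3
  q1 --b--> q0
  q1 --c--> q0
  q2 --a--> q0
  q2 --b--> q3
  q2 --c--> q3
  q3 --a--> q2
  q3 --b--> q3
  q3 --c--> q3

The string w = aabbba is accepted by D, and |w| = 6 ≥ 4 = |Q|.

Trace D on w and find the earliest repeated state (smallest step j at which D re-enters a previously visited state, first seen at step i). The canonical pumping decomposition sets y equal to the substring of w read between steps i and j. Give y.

Run of D on w = a a b b b a:
  step 0: q0  (start)
  step 1: q3  (read a: q0→q3)
  step 2: q2  (read a: q3→q2)
  step 3: q3  (read b: q2→q3)   ← first repeat (q3 seen earlier)
  step 4: q3  (read b: q3→q3)
  step 5: q3  (read b: q3→q3)
  step 6: q2  (read a: q3→q2)

So i = 1, j = 3, giving x = w[0:1] = a, y = w[1:3] = ab, z = w[3:6] = bba.
Check: |xy| = 3 ≤ 4 and |y| = 2 ≥ 1. Reading y takes D from q3 back to q3, so every xyⁱz is accepted.
Pumping length from the standard proof: p = 4 (the number of states). The repeated state found above gives |xy| = j ≤ 4 and |y| = j − i ≥ 1.

ab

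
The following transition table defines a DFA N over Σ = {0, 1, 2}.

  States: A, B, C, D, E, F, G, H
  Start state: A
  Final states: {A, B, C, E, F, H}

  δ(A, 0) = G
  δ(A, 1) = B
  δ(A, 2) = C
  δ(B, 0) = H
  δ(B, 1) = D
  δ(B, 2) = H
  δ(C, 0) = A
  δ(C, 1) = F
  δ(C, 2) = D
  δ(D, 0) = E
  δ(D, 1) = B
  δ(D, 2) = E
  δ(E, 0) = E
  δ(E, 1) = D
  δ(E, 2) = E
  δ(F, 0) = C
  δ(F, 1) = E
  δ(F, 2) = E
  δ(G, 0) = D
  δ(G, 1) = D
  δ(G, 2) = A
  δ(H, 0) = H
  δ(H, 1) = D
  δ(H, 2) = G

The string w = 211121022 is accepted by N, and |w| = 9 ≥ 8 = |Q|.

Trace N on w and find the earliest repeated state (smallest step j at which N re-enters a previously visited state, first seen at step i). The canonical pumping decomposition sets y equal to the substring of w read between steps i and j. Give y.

12

Run of N on w = 2 1 1 1 2 1 0 2 2:
  step 0: A  (start)
  step 1: C  (read 2: A→C)
  step 2: F  (read 1: C→F)
  step 3: E  (read 1: F→E)
  step 4: D  (read 1: E→D)
  step 5: E  (read 2: D→E)   ← first repeat (E seen earlier)
  step 6: D  (read 1: E→D)
  step 7: E  (read 0: D→E)
  step 8: E  (read 2: E→E)
  step 9: E  (read 2: E→E)

So i = 3, j = 5, giving x = w[0:3] = 211, y = w[3:5] = 12, z = w[5:9] = 1022.
Check: |xy| = 5 ≤ 8 and |y| = 2 ≥ 1. Reading y takes N from E back to E, so every xyⁱz is accepted.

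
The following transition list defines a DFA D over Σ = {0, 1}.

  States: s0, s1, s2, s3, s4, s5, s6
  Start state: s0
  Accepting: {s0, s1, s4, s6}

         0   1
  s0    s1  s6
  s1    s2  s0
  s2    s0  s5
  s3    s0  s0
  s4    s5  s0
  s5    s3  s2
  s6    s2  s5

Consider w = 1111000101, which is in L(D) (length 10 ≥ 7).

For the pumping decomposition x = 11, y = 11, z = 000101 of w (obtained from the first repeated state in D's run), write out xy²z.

111111000101

xy^2z = 11·11·11·000101 = 111111000101.
Reading y = 11 takes D from s5 back to s5, so after x·y·y the machine is still in s5, and z then leads to the accepting state s0. Hence 111111000101 ∈ L(D).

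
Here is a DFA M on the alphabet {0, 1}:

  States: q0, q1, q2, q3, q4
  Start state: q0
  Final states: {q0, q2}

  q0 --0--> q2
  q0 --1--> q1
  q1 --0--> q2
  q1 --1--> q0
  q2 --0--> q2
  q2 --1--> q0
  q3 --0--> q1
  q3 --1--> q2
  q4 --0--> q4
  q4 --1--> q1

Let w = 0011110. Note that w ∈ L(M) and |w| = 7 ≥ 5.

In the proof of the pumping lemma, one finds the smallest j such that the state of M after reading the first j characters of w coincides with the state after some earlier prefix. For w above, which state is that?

q2

Run of M on w = 0 0 1 1 1 1 0:
  step 0: q0  (start)
  step 1: q2  (read 0: q0→q2)
  step 2: q2  (read 0: q2→q2)   ← first repeat (q2 seen earlier)
  step 3: q0  (read 1: q2→q0)
  step 4: q1  (read 1: q0→q1)
  step 5: q0  (read 1: q1→q0)
  step 6: q1  (read 1: q0→q1)
  step 7: q2  (read 0: q1→q2)

The earliest repeat is at step j = 2: M is in q2, which it already visited at step i = 1.
Since M has 5 states, any run of length ≥ 5 visits 5+1 states, so by pigeonhole some state repeats within the first 5 steps — that repeat gives the pumpable loop.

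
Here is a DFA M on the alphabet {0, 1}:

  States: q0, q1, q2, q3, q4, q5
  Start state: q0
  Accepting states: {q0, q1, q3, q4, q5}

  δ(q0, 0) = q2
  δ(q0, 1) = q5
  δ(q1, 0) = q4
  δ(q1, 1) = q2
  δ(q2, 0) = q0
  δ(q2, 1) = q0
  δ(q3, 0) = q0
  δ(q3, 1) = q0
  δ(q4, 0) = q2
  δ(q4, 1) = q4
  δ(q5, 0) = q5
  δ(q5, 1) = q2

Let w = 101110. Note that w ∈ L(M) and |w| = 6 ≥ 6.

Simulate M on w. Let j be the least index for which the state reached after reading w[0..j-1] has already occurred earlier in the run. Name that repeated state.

q5

State sequence: q0 -1-> q5 -0-> q5 -1-> q2 -1-> q0 -1-> q5 -0-> q5
First repeat at step 2: q5 was already visited.

The earliest repeat is at step j = 2: M is in q5, which it already visited at step i = 1.
With |Q| = 6, pigeonhole forces a state repeat no later than step 6; the substring read between the first and second visits to that state can be pumped.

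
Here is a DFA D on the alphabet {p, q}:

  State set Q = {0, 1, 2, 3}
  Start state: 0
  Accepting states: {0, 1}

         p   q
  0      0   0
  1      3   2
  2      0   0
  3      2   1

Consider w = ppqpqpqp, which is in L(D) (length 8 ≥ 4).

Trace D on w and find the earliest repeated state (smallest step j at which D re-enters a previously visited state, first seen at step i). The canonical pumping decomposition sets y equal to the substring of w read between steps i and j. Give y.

State sequence: 0 -p-> 0 -p-> 0 -q-> 0 -p-> 0 -q-> 0 -p-> 0 -q-> 0 -p-> 0
First repeat at step 1: 0 was already visited.

So i = 0, j = 1, giving x = w[0:0] = ε, y = w[0:1] = p, z = w[1:8] = pqpqpqp.
Check: |xy| = 1 ≤ 4 and |y| = 1 ≥ 1. Reading y takes D from 0 back to 0, so every xyⁱz is accepted.

p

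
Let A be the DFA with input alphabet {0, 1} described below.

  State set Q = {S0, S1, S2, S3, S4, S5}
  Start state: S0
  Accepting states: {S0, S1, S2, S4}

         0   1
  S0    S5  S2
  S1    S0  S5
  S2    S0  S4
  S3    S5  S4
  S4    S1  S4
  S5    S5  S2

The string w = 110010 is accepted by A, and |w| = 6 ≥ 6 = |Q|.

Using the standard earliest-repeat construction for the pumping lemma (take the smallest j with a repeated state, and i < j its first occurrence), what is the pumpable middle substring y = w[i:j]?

Run of A on w = 1 1 0 0 1 0:
  step 0: S0  (start)
  step 1: S2  (read 1: S0→S2)
  step 2: S4  (read 1: S2→S4)
  step 3: S1  (read 0: S4→S1)
  step 4: S0  (read 0: S1→S0)   ← first repeat (S0 seen earlier)
  step 5: S2  (read 1: S0→S2)
  step 6: S0  (read 0: S2→S0)

So i = 0, j = 4, giving x = w[0:0] = ε, y = w[0:4] = 1100, z = w[4:6] = 10.
Check: |xy| = 4 ≤ 6 and |y| = 4 ≥ 1. Reading y takes A from S0 back to S0, so every xyⁱz is accepted.

1100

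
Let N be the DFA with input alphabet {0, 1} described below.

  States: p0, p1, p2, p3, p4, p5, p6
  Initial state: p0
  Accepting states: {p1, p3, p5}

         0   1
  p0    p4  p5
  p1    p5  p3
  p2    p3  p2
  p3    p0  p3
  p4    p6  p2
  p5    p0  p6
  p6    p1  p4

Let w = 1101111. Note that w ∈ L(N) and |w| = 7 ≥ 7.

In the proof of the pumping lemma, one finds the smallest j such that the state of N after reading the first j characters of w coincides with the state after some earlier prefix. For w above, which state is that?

p3

Run of N on w = 1 1 0 1 1 1 1:
  step 0: p0  (start)
  step 1: p5  (read 1: p0→p5)
  step 2: p6  (read 1: p5→p6)
  step 3: p1  (read 0: p6→p1)
  step 4: p3  (read 1: p1→p3)
  step 5: p3  (read 1: p3→p3)   ← first repeat (p3 seen earlier)
  step 6: p3  (read 1: p3→p3)
  step 7: p3  (read 1: p3→p3)

The earliest repeat is at step j = 5: N is in p3, which it already visited at step i = 4.
The DFA has 7 states, so the proof of the pumping lemma guarantees a repeated state among the first 7+1 visited; the segment between the two visits is the pumpable y.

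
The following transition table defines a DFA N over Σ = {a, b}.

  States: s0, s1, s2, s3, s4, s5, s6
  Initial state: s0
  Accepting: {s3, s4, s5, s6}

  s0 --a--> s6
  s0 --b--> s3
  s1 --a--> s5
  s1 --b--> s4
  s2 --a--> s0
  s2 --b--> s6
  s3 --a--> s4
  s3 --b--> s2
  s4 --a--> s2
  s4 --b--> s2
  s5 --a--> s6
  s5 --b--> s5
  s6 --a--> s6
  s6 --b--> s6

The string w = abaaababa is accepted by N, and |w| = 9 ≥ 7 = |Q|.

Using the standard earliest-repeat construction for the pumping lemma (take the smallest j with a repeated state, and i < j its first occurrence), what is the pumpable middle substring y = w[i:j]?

b

Run of N on w = a b a a a b a b a:
  step 0: s0  (start)
  step 1: s6  (read a: s0→s6)
  step 2: s6  (read b: s6→s6)   ← first repeat (s6 seen earlier)
  step 3: s6  (read a: s6→s6)
  step 4: s6  (read a: s6→s6)
  step 5: s6  (read a: s6→s6)
  step 6: s6  (read b: s6→s6)
  step 7: s6  (read a: s6→s6)
  step 8: s6  (read b: s6→s6)
  step 9: s6  (read a: s6→s6)

So i = 1, j = 2, giving x = w[0:1] = a, y = w[1:2] = b, z = w[2:9] = aaababa.
Check: |xy| = 2 ≤ 7 and |y| = 1 ≥ 1. Reading y takes N from s6 back to s6, so every xyⁱz is accepted.
With |Q| = 7, pigeonhole forces a state repeat no later than step 7; the substring read between the first and second visits to that state can be pumped.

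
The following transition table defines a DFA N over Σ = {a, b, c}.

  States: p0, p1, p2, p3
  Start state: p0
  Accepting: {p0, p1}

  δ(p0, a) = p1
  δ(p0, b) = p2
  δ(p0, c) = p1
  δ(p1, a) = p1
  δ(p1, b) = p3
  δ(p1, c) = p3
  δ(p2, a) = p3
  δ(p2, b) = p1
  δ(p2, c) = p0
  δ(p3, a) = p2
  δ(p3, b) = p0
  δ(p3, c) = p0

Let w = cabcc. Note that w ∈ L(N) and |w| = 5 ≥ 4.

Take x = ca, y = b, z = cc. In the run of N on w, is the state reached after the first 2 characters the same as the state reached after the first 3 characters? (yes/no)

Run of N on the first 3 characters of w = c a b:
  step 0: p0  (start)
  step 1: p1  (read c: p0→p1)
  step 2: p1  (read a: p1→p1)
  step 3: p3  (read b: p1→p3)

After x (step 2): p1. After xy (step 3): p3.
They differ (p1 ≠ p3), so y is not a cycle from the state after x; this split is not the one the pumping-lemma construction produces, and pumping y need not keep the string in L(N).

no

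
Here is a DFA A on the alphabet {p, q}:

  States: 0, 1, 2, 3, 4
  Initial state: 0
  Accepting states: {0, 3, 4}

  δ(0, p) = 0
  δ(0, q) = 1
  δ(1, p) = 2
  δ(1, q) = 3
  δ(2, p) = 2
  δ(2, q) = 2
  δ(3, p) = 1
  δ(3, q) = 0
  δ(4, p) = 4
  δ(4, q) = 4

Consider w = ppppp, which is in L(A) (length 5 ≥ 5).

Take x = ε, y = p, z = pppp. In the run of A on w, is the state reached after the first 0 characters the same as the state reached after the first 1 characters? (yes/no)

Run of A on the first 1 characters of w = p:
  step 0: 0  (start)
  step 1: 0  (read p: 0→0)

After x (step 0): 0. After xy (step 1): 0.
They match, so y = p drives A around a cycle from 0 back to itself; pumping y any number of times keeps A in 0 before reading z, and xyⁱz ∈ L(A) for every i ≥ 0.

yes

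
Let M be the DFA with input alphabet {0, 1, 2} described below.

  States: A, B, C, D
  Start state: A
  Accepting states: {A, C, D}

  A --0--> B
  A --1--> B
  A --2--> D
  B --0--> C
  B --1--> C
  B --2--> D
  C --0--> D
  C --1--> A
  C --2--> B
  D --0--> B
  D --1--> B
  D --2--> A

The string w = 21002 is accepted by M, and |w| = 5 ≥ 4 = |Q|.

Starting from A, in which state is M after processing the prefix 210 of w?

State sequence: A -2-> D -1-> B -0-> C

After reading 3 characters, M is in state C.
(This kind of state-tracing is the core of the pumping-lemma construction: with 4 states, pigeonhole forces a repeat within the first 4 steps.)

C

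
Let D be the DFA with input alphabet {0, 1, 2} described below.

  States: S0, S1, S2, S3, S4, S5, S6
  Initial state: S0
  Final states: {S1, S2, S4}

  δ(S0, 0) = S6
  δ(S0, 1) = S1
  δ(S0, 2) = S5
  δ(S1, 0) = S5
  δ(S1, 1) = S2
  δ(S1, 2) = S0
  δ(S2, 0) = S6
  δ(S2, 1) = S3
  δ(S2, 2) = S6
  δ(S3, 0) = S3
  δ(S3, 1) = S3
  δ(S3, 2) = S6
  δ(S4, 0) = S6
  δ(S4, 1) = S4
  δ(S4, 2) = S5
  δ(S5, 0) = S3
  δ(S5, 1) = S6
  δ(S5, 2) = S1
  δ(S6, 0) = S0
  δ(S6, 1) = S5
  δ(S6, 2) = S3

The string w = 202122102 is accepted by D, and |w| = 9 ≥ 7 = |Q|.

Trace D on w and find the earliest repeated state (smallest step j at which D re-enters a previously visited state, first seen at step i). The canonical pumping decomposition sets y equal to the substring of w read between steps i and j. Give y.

021

Run of D on w = 2 0 2 1 2 2 1 0 2:
  step 0: S0  (start)
  step 1: S5  (read 2: S0→S5)
  step 2: S3  (read 0: S5→S3)
  step 3: S6  (read 2: S3→S6)
  step 4: S5  (read 1: S6→S5)   ← first repeat (S5 seen earlier)
  step 5: S1  (read 2: S5→S1)
  step 6: S0  (read 2: S1→S0)
  step 7: S1  (read 1: S0→S1)
  step 8: S5  (read 0: S1→S5)
  step 9: S1  (read 2: S5→S1)

So i = 1, j = 4, giving x = w[0:1] = 2, y = w[1:4] = 021, z = w[4:9] = 22102.
Check: |xy| = 4 ≤ 7 and |y| = 3 ≥ 1. Reading y takes D from S5 back to S5, so every xyⁱz is accepted.
Pumping length from the standard proof: p = 7 (the number of states). The repeated state found above gives |xy| = j ≤ 7 and |y| = j − i ≥ 1.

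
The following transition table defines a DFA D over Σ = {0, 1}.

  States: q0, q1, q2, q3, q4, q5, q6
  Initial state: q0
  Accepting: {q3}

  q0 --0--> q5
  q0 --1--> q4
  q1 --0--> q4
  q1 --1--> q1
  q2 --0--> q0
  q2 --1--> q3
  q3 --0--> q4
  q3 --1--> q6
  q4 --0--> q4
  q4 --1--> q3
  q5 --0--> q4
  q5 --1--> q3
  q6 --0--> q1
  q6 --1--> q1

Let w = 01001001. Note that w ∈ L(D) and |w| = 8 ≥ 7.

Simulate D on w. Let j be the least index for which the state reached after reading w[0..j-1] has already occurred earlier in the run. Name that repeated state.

q4

Run of D on w = 0 1 0 0 1 0 0 1:
  step 0: q0  (start)
  step 1: q5  (read 0: q0→q5)
  step 2: q3  (read 1: q5→q3)
  step 3: q4  (read 0: q3→q4)
  step 4: q4  (read 0: q4→q4)   ← first repeat (q4 seen earlier)
  step 5: q3  (read 1: q4→q3)
  step 6: q4  (read 0: q3→q4)
  step 7: q4  (read 0: q4→q4)
  step 8: q3  (read 1: q4→q3)

The earliest repeat is at step j = 4: D is in q4, which it already visited at step i = 3.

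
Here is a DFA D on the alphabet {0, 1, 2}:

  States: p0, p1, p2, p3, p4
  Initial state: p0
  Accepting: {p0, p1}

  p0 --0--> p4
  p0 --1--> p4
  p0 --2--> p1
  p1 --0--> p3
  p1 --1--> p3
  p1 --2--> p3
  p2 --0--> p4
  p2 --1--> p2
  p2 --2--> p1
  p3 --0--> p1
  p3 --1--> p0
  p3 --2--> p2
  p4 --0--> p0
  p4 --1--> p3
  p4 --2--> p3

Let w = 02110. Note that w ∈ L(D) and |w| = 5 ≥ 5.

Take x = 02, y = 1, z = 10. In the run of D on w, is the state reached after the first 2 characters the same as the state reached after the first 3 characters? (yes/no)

no

Run of D on the first 3 characters of w = 0 2 1:
  step 0: p0  (start)
  step 1: p4  (read 0: p0→p4)
  step 2: p3  (read 2: p4→p3)
  step 3: p0  (read 1: p3→p0)

After x (step 2): p3. After xy (step 3): p0.
They differ (p3 ≠ p0), so y is not a cycle from the state after x; this split is not the one the pumping-lemma construction produces, and pumping y need not keep the string in L(D).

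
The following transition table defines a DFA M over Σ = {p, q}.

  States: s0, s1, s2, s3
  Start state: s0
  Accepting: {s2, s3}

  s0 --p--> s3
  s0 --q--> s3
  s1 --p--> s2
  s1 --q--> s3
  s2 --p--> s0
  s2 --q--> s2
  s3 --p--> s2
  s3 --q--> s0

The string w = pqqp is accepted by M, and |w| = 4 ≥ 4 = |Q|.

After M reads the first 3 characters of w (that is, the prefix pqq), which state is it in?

s3

Run of M on the first 3 characters of w = p q q:
  step 0: s0  (start)
  step 1: s3  (read p: s0→s3)
  step 2: s0  (read q: s3→s0)
  step 3: s3  (read q: s0→s3)

After reading 3 characters, M is in state s3.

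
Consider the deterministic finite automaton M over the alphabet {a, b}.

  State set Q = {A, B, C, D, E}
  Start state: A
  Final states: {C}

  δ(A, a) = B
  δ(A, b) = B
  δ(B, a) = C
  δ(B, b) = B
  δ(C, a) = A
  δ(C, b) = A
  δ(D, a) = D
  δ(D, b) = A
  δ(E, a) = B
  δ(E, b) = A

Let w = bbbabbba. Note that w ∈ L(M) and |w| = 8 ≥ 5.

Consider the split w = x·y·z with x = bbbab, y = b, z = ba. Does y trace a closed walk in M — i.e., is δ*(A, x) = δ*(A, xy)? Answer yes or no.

no

Run of M on the first 6 characters of w = b b b a b b:
  step 0: A  (start)
  step 1: B  (read b: A→B)
  step 2: B  (read b: B→B)
  step 3: B  (read b: B→B)
  step 4: C  (read a: B→C)
  step 5: A  (read b: C→A)
  step 6: B  (read b: A→B)

After x (step 5): A. After xy (step 6): B.
They differ (A ≠ B), so y is not a cycle from the state after x; this split is not the one the pumping-lemma construction produces, and pumping y need not keep the string in L(M).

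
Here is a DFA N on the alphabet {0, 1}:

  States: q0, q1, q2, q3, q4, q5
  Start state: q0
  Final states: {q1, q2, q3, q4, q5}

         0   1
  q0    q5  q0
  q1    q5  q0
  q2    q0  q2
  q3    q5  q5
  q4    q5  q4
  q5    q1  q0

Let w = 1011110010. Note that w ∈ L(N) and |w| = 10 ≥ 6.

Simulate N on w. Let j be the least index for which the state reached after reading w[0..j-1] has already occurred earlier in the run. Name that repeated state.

q0

Run of N on w = 1 0 1 1 1 1 0 0 1 0:
  step 0: q0  (start)
  step 1: q0  (read 1: q0→q0)   ← first repeat (q0 seen earlier)
  step 2: q5  (read 0: q0→q5)
  step 3: q0  (read 1: q5→q0)
  step 4: q0  (read 1: q0→q0)
  step 5: q0  (read 1: q0→q0)
  step 6: q0  (read 1: q0→q0)
  step 7: q5  (read 0: q0→q5)
  step 8: q1  (read 0: q5→q1)
  step 9: q0  (read 1: q1→q0)
  step 10: q5  (read 0: q0→q5)

The earliest repeat is at step j = 1: N is in q0, which it already visited at step i = 0.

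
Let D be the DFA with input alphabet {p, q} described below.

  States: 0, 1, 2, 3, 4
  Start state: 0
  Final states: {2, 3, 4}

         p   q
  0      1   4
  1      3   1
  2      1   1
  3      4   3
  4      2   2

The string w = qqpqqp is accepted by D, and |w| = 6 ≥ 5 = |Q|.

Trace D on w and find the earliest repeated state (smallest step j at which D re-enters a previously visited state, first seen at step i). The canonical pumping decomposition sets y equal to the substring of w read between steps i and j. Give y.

Run of D on w = q q p q q p:
  step 0: 0  (start)
  step 1: 4  (read q: 0→4)
  step 2: 2  (read q: 4→2)
  step 3: 1  (read p: 2→1)
  step 4: 1  (read q: 1→1)   ← first repeat (1 seen earlier)
  step 5: 1  (read q: 1→1)
  step 6: 3  (read p: 1→3)

So i = 3, j = 4, giving x = w[0:3] = qqp, y = w[3:4] = q, z = w[4:6] = qp.
Check: |xy| = 4 ≤ 5 and |y| = 1 ≥ 1. Reading y takes D from 1 back to 1, so every xyⁱz is accepted.

q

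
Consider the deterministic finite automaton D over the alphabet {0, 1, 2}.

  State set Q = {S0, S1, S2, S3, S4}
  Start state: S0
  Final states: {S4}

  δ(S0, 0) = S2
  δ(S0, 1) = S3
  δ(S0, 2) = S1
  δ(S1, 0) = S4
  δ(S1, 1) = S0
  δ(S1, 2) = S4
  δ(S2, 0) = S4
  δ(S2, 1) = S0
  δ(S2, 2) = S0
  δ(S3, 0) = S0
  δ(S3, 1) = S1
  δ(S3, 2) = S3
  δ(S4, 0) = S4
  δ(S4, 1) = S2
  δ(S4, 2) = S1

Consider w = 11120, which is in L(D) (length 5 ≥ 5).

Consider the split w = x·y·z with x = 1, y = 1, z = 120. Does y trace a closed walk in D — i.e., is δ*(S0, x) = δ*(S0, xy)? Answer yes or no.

Run of D on the first 2 characters of w = 1 1:
  step 0: S0  (start)
  step 1: S3  (read 1: S0→S3)
  step 2: S1  (read 1: S3→S1)

After x (step 1): S3. After xy (step 2): S1.
They differ (S3 ≠ S1), so y is not a cycle from the state after x; this split is not the one the pumping-lemma construction produces, and pumping y need not keep the string in L(D).

no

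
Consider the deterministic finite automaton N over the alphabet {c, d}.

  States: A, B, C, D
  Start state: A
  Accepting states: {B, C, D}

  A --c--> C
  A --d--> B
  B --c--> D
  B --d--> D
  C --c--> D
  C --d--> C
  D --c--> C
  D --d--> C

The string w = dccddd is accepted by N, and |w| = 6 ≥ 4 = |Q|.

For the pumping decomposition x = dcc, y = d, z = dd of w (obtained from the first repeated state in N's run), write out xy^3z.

xy^3z = dcc·d·d·d·dd = dccddddd.
Reading y = d takes N from C back to C, so after x·y·y·y the machine is still in C, and z then leads to the accepting state C. Hence dccddddd ∈ L(N).

dccddddd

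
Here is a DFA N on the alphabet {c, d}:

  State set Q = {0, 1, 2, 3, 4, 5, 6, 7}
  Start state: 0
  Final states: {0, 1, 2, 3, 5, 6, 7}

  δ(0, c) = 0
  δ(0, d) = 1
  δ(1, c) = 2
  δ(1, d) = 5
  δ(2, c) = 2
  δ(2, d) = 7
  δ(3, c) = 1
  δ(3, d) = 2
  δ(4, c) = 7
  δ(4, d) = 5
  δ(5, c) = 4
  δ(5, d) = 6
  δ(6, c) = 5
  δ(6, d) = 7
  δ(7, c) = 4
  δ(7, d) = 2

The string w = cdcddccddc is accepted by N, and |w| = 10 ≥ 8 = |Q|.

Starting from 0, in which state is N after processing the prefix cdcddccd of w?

Run of N on the first 8 characters of w = c d c d d c c d:
  step 0: 0  (start)
  step 1: 0  (read c: 0→0)
  step 2: 1  (read d: 0→1)
  step 3: 2  (read c: 1→2)
  step 4: 7  (read d: 2→7)
  step 5: 2  (read d: 7→2)
  step 6: 2  (read c: 2→2)
  step 7: 2  (read c: 2→2)
  step 8: 7  (read d: 2→7)

After reading 8 characters, N is in state 7.

7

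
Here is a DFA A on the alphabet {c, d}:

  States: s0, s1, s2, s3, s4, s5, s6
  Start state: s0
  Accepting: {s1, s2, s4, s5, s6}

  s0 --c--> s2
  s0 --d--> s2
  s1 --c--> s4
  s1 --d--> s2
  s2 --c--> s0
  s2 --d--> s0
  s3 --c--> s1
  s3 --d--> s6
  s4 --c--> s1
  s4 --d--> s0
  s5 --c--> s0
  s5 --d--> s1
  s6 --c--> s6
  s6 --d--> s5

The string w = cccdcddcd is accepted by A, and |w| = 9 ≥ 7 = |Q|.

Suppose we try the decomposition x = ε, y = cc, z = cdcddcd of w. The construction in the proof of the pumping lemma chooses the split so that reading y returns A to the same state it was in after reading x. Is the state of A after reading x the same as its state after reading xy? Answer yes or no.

yes

State sequence: s0 -c-> s2 -c-> s0

After x (step 0): s0. After xy (step 2): s0.
They match, so y = cc drives A around a cycle from s0 back to itself; pumping y any number of times keeps A in s0 before reading z, and xyⁱz ∈ L(A) for every i ≥ 0.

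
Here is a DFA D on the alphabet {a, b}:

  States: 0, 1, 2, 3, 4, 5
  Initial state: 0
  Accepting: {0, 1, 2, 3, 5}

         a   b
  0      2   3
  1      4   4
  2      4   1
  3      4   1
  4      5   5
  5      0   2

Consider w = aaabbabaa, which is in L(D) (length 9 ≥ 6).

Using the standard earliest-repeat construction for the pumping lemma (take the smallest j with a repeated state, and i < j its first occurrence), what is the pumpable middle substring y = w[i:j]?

State sequence: 0 -a-> 2 -a-> 4 -a-> 5 -b-> 2 -b-> 1 -a-> 4 -b-> 5 -a-> 0 -a-> 2
First repeat at step 4: 2 was already visited.

So i = 1, j = 4, giving x = w[0:1] = a, y = w[1:4] = aab, z = w[4:9] = babaa.
Check: |xy| = 4 ≤ 6 and |y| = 3 ≥ 1. Reading y takes D from 2 back to 2, so every xyⁱz is accepted.
With |Q| = 6, pigeonhole forces a state repeat no later than step 6; the substring read between the first and second visits to that state can be pumped.

aab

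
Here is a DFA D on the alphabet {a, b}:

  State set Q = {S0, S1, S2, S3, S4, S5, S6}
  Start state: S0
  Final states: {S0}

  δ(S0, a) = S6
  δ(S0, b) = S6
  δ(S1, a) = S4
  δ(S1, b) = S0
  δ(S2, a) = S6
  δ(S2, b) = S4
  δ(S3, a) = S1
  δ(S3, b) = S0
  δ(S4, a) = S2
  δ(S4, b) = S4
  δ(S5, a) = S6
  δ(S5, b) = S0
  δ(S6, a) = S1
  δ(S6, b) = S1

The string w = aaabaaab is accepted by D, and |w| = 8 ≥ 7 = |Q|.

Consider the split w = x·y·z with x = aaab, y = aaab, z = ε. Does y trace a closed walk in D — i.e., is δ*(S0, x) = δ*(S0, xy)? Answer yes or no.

no

State sequence: S0 -a-> S6 -a-> S1 -a-> S4 -b-> S4 -a-> S2 -a-> S6 -a-> S1 -b-> S0

After x (step 4): S4. After xy (step 8): S0.
They differ (S4 ≠ S0), so y is not a cycle from the state after x; this split is not the one the pumping-lemma construction produces, and pumping y need not keep the string in L(D).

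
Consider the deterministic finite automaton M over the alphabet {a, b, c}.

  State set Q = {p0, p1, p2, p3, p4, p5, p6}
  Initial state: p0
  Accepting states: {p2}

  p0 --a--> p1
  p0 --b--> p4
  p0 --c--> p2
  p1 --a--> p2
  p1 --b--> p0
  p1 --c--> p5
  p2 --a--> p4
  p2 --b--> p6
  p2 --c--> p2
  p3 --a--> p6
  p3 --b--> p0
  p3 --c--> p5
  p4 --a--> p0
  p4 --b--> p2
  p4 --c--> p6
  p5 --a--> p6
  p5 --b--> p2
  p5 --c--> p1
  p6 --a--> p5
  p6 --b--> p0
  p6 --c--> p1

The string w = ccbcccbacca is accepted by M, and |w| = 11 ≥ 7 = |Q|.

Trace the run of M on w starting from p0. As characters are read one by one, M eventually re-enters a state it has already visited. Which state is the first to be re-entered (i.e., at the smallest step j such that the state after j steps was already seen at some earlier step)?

Run of M on w = c c b c c c b a c c a:
  step 0: p0  (start)
  step 1: p2  (read c: p0→p2)
  step 2: p2  (read c: p2→p2)   ← first repeat (p2 seen earlier)
  step 3: p6  (read b: p2→p6)
  step 4: p1  (read c: p6→p1)
  step 5: p5  (read c: p1→p5)
  step 6: p1  (read c: p5→p1)
  step 7: p0  (read b: p1→p0)
  step 8: p1  (read a: p0→p1)
  step 9: p5  (read c: p1→p5)
  step 10: p1  (read c: p5→p1)
  step 11: p2  (read a: p1→p2)

The earliest repeat is at step j = 2: M is in p2, which it already visited at step i = 1.
The DFA has 7 states, so the proof of the pumping lemma guarantees a repeated state among the first 7+1 visited; the segment between the two visits is the pumpable y.

p2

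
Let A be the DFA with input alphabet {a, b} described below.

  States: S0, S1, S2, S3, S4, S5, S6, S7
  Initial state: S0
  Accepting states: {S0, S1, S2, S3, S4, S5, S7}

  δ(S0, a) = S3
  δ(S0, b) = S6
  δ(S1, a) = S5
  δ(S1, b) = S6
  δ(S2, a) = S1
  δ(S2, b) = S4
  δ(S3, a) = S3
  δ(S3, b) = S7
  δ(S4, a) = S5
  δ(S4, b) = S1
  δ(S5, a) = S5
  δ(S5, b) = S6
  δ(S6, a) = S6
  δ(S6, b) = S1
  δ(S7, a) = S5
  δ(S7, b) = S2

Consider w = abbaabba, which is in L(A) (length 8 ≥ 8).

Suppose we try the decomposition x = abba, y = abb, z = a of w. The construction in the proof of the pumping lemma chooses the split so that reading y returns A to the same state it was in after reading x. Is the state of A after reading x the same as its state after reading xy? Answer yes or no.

State sequence: S0 -a-> S3 -b-> S7 -b-> S2 -a-> S1 -a-> S5 -b-> S6 -b-> S1

After x (step 4): S1. After xy (step 7): S1.
They match, so y = abb drives A around a cycle from S1 back to itself; pumping y any number of times keeps A in S1 before reading z, and xyⁱz ∈ L(A) for every i ≥ 0.

yes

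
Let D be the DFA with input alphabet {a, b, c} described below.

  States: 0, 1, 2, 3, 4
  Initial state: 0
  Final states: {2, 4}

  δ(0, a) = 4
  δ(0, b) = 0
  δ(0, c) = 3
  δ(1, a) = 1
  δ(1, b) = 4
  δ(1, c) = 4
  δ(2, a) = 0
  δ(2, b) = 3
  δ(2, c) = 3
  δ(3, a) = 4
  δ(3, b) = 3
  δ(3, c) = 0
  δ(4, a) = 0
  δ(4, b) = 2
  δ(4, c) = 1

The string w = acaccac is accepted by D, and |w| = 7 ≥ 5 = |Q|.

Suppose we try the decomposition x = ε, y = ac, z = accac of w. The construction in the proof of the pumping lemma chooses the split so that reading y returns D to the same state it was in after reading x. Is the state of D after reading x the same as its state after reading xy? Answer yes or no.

no

Run of D on the first 2 characters of w = a c:
  step 0: 0  (start)
  step 1: 4  (read a: 0→4)
  step 2: 1  (read c: 4→1)

After x (step 0): 0. After xy (step 2): 1.
They differ (0 ≠ 1), so y is not a cycle from the state after x; this split is not the one the pumping-lemma construction produces, and pumping y need not keep the string in L(D).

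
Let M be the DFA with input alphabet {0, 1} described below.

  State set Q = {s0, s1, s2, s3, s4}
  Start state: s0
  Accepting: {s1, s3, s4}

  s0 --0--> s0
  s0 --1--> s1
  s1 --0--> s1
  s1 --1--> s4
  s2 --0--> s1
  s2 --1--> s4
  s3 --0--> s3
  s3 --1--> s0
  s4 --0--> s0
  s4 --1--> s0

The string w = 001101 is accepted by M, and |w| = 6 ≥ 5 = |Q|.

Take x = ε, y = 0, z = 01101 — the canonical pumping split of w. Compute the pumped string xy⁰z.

01101

xy⁰z = xz = ε·01101 = 01101.
Reading y = 0 takes M from s0 back to s0, so after x the machine is still in s0, and z then leads to the accepting state s1. Hence 01101 ∈ L(M).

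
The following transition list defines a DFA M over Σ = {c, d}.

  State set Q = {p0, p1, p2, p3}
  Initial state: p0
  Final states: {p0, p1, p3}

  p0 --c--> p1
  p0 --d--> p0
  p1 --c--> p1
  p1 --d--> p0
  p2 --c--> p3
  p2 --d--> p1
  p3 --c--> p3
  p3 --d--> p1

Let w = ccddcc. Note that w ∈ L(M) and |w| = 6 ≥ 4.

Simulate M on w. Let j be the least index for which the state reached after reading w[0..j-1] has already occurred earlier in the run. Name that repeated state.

p1

Run of M on w = c c d d c c:
  step 0: p0  (start)
  step 1: p1  (read c: p0→p1)
  step 2: p1  (read c: p1→p1)   ← first repeat (p1 seen earlier)
  step 3: p0  (read d: p1→p0)
  step 4: p0  (read d: p0→p0)
  step 5: p1  (read c: p0→p1)
  step 6: p1  (read c: p1→p1)

The earliest repeat is at step j = 2: M is in p1, which it already visited at step i = 1.
With |Q| = 4, pigeonhole forces a state repeat no later than step 4; the substring read between the first and second visits to that state can be pumped.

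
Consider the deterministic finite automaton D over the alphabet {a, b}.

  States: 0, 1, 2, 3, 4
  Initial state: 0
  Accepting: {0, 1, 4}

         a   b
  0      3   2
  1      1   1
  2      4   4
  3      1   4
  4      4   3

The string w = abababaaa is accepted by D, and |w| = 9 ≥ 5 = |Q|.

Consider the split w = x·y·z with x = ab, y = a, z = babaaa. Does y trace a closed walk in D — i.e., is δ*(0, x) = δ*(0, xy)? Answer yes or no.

Run of D on the first 3 characters of w = a b a:
  step 0: 0  (start)
  step 1: 3  (read a: 0→3)
  step 2: 4  (read b: 3→4)
  step 3: 4  (read a: 4→4)

After x (step 2): 4. After xy (step 3): 4.
They match, so y = a drives D around a cycle from 4 back to itself; pumping y any number of times keeps D in 4 before reading z, and xyⁱz ∈ L(D) for every i ≥ 0.

yes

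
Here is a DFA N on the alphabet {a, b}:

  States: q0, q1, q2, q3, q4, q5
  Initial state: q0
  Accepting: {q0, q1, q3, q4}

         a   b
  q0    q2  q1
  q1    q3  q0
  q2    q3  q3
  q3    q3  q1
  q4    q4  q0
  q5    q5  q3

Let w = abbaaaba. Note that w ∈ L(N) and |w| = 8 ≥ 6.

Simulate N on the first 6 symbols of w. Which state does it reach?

q3

Run of N on the first 6 characters of w = a b b a a a:
  step 0: q0  (start)
  step 1: q2  (read a: q0→q2)
  step 2: q3  (read b: q2→q3)
  step 3: q1  (read b: q3→q1)
  step 4: q3  (read a: q1→q3)
  step 5: q3  (read a: q3→q3)
  step 6: q3  (read a: q3→q3)

After reading 6 characters, N is in state q3.
(This kind of state-tracing is the core of the pumping-lemma construction: with 6 states, pigeonhole forces a repeat within the first 6 steps.)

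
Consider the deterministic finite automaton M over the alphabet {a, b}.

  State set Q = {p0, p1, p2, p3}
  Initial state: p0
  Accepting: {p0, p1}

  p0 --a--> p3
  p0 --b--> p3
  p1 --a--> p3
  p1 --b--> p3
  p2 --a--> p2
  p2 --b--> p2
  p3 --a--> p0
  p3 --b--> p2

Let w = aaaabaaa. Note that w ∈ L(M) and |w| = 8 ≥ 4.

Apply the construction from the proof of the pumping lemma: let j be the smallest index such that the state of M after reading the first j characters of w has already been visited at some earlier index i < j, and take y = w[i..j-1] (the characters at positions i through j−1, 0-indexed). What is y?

Run of M on w = a a a a b a a a:
  step 0: p0  (start)
  step 1: p3  (read a: p0→p3)
  step 2: p0  (read a: p3→p0)   ← first repeat (p0 seen earlier)
  step 3: p3  (read a: p0→p3)
  step 4: p0  (read a: p3→p0)
  step 5: p3  (read b: p0→p3)
  step 6: p0  (read a: p3→p0)
  step 7: p3  (read a: p0→p3)
  step 8: p0  (read a: p3→p0)

So i = 0, j = 2, giving x = w[0:0] = ε, y = w[0:2] = aa, z = w[2:8] = aabaaa.
Check: |xy| = 2 ≤ 4 and |y| = 2 ≥ 1. Reading y takes M from p0 back to p0, so every xyⁱz is accepted.
The DFA has 4 states, so the proof of the pumping lemma guarantees a repeated state among the first 4+1 visited; the segment between the two visits is the pumpable y.

aa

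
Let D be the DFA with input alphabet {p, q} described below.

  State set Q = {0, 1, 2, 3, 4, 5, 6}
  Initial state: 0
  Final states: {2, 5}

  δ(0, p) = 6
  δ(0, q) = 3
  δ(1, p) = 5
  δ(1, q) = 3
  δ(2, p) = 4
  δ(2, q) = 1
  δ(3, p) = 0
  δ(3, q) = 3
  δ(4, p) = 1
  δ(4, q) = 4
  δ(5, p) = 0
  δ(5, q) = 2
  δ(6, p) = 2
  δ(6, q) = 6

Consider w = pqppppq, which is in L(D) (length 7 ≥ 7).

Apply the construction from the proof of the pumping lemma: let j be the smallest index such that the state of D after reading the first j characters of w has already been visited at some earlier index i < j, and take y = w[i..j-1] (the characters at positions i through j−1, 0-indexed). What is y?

State sequence: 0 -p-> 6 -q-> 6 -p-> 2 -p-> 4 -p-> 1 -p-> 5 -q-> 2
First repeat at step 2: 6 was already visited.

So i = 1, j = 2, giving x = w[0:1] = p, y = w[1:2] = q, z = w[2:7] = ppppq.
Check: |xy| = 2 ≤ 7 and |y| = 1 ≥ 1. Reading y takes D from 6 back to 6, so every xyⁱz is accepted.

q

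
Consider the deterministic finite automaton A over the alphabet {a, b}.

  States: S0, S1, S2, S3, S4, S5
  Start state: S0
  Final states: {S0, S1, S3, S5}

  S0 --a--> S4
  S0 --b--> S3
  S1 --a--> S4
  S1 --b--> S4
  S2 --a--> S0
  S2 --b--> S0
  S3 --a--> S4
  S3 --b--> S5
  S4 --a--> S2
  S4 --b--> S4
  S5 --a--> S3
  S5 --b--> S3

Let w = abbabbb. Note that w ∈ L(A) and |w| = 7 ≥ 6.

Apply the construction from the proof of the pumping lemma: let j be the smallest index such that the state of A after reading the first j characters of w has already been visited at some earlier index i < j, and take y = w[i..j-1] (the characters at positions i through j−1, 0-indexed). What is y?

b

Run of A on w = a b b a b b b:
  step 0: S0  (start)
  step 1: S4  (read a: S0→S4)
  step 2: S4  (read b: S4→S4)   ← first repeat (S4 seen earlier)
  step 3: S4  (read b: S4→S4)
  step 4: S2  (read a: S4→S2)
  step 5: S0  (read b: S2→S0)
  step 6: S3  (read b: S0→S3)
  step 7: S5  (read b: S3→S5)

So i = 1, j = 2, giving x = w[0:1] = a, y = w[1:2] = b, z = w[2:7] = babbb.
Check: |xy| = 2 ≤ 6 and |y| = 1 ≥ 1. Reading y takes A from S4 back to S4, so every xyⁱz is accepted.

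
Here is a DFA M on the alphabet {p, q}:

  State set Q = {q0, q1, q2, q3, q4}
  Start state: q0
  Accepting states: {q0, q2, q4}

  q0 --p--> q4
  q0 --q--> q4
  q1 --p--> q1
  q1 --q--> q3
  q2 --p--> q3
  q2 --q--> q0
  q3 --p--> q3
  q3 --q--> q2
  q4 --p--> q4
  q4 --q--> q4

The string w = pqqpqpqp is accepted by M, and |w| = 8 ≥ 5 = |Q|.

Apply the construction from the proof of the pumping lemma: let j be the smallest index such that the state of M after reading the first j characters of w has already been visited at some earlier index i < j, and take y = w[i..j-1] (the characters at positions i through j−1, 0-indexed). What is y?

q

Run of M on w = p q q p q p q p:
  step 0: q0  (start)
  step 1: q4  (read p: q0→q4)
  step 2: q4  (read q: q4→q4)   ← first repeat (q4 seen earlier)
  step 3: q4  (read q: q4→q4)
  step 4: q4  (read p: q4→q4)
  step 5: q4  (read q: q4→q4)
  step 6: q4  (read p: q4→q4)
  step 7: q4  (read q: q4→q4)
  step 8: q4  (read p: q4→q4)

So i = 1, j = 2, giving x = w[0:1] = p, y = w[1:2] = q, z = w[2:8] = qpqpqp.
Check: |xy| = 2 ≤ 5 and |y| = 1 ≥ 1. Reading y takes M from q4 back to q4, so every xyⁱz is accepted.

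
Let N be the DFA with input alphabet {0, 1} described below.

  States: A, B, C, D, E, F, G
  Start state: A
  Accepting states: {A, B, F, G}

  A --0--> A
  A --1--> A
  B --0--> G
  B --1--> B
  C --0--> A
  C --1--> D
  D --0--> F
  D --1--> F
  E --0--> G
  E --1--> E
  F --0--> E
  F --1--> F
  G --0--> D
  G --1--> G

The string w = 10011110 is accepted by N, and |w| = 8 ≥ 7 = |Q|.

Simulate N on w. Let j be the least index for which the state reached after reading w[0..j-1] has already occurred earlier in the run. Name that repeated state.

State sequence: A -1-> A -0-> A -0-> A -1-> A -1-> A -1-> A -1-> A -0-> A
First repeat at step 1: A was already visited.

The earliest repeat is at step j = 1: N is in A, which it already visited at step i = 0.
Pumping length from the standard proof: p = 7 (the number of states). The repeated state found above gives |xy| = j ≤ 7 and |y| = j − i ≥ 1.

A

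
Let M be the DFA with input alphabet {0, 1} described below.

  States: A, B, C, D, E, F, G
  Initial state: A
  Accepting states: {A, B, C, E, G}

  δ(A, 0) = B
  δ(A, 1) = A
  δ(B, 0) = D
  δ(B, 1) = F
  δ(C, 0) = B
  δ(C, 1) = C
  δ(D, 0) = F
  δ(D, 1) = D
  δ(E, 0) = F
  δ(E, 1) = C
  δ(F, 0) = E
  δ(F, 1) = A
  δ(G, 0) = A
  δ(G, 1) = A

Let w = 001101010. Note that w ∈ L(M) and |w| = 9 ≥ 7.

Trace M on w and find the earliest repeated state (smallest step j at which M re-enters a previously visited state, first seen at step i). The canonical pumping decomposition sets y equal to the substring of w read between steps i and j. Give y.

State sequence: A -0-> B -0-> D -1-> D -1-> D -0-> F -1-> A -0-> B -1-> F -0-> E
First repeat at step 3: D was already visited.

So i = 2, j = 3, giving x = w[0:2] = 00, y = w[2:3] = 1, z = w[3:9] = 101010.
Check: |xy| = 3 ≤ 7 and |y| = 1 ≥ 1. Reading y takes M from D back to D, so every xyⁱz is accepted.

1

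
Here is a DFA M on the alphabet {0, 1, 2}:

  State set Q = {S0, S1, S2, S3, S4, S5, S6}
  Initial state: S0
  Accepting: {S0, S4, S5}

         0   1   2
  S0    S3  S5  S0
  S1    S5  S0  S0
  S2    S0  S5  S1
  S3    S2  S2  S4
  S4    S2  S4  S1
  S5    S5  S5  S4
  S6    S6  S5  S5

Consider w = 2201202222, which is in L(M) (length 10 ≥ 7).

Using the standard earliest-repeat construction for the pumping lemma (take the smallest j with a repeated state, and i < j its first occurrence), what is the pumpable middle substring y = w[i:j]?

Run of M on w = 2 2 0 1 2 0 2 2 2 2:
  step 0: S0  (start)
  step 1: S0  (read 2: S0→S0)   ← first repeat (S0 seen earlier)
  step 2: S0  (read 2: S0→S0)
  step 3: S3  (read 0: S0→S3)
  step 4: S2  (read 1: S3→S2)
  step 5: S1  (read 2: S2→S1)
  step 6: S5  (read 0: S1→S5)
  step 7: S4  (read 2: S5→S4)
  step 8: S1  (read 2: S4→S1)
  step 9: S0  (read 2: S1→S0)
  step 10: S0  (read 2: S0→S0)

So i = 0, j = 1, giving x = w[0:0] = ε, y = w[0:1] = 2, z = w[1:10] = 201202222.
Check: |xy| = 1 ≤ 7 and |y| = 1 ≥ 1. Reading y takes M from S0 back to S0, so every xyⁱz is accepted.

2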